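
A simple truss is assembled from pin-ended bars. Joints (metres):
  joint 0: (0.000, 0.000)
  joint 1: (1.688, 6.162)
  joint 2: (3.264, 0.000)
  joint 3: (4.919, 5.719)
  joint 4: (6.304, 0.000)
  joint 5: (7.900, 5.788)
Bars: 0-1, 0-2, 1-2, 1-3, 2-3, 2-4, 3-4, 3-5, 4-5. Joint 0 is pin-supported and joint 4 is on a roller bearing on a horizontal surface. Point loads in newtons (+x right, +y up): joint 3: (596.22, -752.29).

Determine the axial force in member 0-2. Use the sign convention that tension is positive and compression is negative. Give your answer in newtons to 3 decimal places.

N=6 nodes, M=9 members, R=3 reactions → 2N=12, M+R=12
member 0 (0-1): L=6.3890, (cx,cy)=(0.2642,0.9645)
member 1 (0-2): L=3.2640, (cx,cy)=(1.0000,0.0000)
member 2 (1-2): L=6.3603, (cx,cy)=(0.2478,-0.9688)
member 3 (1-3): L=3.2612, (cx,cy)=(0.9907,-0.1358)
member 4 (2-3): L=5.9537, (cx,cy)=(0.2780,0.9606)
member 5 (2-4): L=3.0400, (cx,cy)=(1.0000,0.0000)
member 6 (3-4): L=5.8843, (cx,cy)=(0.2354,-0.9719)
member 7 (3-5): L=2.9818, (cx,cy)=(0.9997,0.0231)
member 8 (4-5): L=6.0040, (cx,cy)=(0.2658,0.9640)
solve A·x = −loads:
  F[0-1] = +389.4507 N (tension)
  F[0-2] = +493.3259 N (tension)
  F[1-2] = -416.8837 N (compression)
  F[1-3] = +208.1208 N (tension)
  F[2-3] = +420.4547 N (tension)
  F[2-4] = +273.1500 N (tension)
  F[3-4] = -1160.5062 N (compression)
  F[3-5] = -0.0000 N (compression)
  F[4-5] = +0.0000 N (tension)
  Rx@0 = -596.2200 N
  Ry@0 = -375.6124 N
  Ry@4 = +1127.9024 N

493.326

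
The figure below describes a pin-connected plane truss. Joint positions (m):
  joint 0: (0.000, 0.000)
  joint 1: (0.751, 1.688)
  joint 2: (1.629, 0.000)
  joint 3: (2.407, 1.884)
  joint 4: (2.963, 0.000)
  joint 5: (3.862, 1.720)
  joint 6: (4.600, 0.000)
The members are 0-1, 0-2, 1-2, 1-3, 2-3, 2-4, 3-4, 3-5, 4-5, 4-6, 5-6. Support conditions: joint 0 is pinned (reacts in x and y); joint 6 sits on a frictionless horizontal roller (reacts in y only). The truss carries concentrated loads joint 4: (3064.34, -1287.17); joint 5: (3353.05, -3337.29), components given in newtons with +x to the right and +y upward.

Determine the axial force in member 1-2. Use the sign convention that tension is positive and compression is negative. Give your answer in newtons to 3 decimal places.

N=7 nodes, M=11 members, R=3 reactions → 2N=14, M+R=14
member 0 (0-1): L=1.8475, (cx,cy)=(0.4065,0.9137)
member 1 (0-2): L=1.6290, (cx,cy)=(1.0000,0.0000)
member 2 (1-2): L=1.9027, (cx,cy)=(0.4615,-0.8872)
member 3 (1-3): L=1.6676, (cx,cy)=(0.9931,0.1175)
member 4 (2-3): L=2.0383, (cx,cy)=(0.3817,0.9243)
member 5 (2-4): L=1.3340, (cx,cy)=(1.0000,0.0000)
member 6 (3-4): L=1.9643, (cx,cy)=(0.2830,-0.9591)
member 7 (3-5): L=1.4642, (cx,cy)=(0.9937,-0.1120)
member 8 (4-5): L=1.9408, (cx,cy)=(0.4632,0.8862)
member 9 (4-6): L=1.6370, (cx,cy)=(1.0000,0.0000)
member 10 (5-6): L=1.8716, (cx,cy)=(0.3943,-0.9190)
solve A·x = −loads:
  F[0-1] = +284.8636 N (tension)
  F[0-2] = +6301.5958 N (tension)
  F[1-2] = -261.8038 N (compression)
  F[1-3] = +238.2556 N (tension)
  F[2-3] = +251.2879 N (tension)
  F[2-4] = +6084.8725 N (tension)
  F[3-4] = -321.1239 N (compression)
  F[3-5] = +426.0922 N (tension)
  F[4-5] = +1799.9113 N (tension)
  F[4-6] = +2095.8887 N (tension)
  F[5-6] = -5315.3841 N (compression)
  Rx@0 = -6417.3900 N
  Ry@0 = -260.2671 N
  Ry@6 = +4884.7271 N

-261.804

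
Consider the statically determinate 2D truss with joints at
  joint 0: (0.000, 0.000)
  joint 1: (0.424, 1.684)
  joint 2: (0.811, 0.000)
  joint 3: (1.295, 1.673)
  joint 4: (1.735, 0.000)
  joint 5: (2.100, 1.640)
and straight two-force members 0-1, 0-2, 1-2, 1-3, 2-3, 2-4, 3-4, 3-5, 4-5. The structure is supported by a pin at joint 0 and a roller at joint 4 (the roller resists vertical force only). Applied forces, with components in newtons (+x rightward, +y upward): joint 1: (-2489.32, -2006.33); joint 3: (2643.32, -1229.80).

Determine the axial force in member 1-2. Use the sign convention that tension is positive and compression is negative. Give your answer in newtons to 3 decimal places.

N=6 nodes, M=9 members, R=3 reactions → 2N=12, M+R=12
member 0 (0-1): L=1.7366, (cx,cy)=(0.2442,0.9697)
member 1 (0-2): L=0.8110, (cx,cy)=(1.0000,0.0000)
member 2 (1-2): L=1.7279, (cx,cy)=(0.2240,-0.9746)
member 3 (1-3): L=0.8711, (cx,cy)=(0.9999,-0.0126)
member 4 (2-3): L=1.7416, (cx,cy)=(0.2779,0.9606)
member 5 (2-4): L=0.9240, (cx,cy)=(1.0000,0.0000)
member 6 (3-4): L=1.7299, (cx,cy)=(0.2544,-0.9671)
member 7 (3-5): L=0.8057, (cx,cy)=(0.9992,-0.0410)
member 8 (4-5): L=1.6801, (cx,cy)=(0.2172,0.9761)
solve A·x = −loads:
  F[0-1] = -1748.0947 N (compression)
  F[0-2] = +580.8169 N (tension)
  F[1-2] = -346.9861 N (compression)
  F[1-3] = +2140.3889 N (tension)
  F[2-3] = +352.0385 N (tension)
  F[2-4] = +405.2687 N (tension)
  F[3-4] = -1593.3440 N (compression)
  F[3-5] = +0.0000 N (tension)
  F[4-5] = -0.0000 N (compression)
  Rx@0 = -154.0000 N
  Ry@0 = +1695.1880 N
  Ry@4 = +1540.9420 N

-346.986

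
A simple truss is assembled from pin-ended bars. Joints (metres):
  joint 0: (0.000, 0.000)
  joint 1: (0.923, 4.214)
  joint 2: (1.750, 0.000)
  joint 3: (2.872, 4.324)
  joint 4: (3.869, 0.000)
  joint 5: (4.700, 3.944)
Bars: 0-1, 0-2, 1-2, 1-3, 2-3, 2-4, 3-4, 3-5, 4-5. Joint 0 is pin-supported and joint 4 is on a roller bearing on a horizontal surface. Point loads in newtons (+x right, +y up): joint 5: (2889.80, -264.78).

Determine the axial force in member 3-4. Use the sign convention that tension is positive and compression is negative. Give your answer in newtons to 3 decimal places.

N=6 nodes, M=9 members, R=3 reactions → 2N=12, M+R=12
member 0 (0-1): L=4.3139, (cx,cy)=(0.2140,0.9768)
member 1 (0-2): L=1.7500, (cx,cy)=(1.0000,0.0000)
member 2 (1-2): L=4.2944, (cx,cy)=(0.1926,-0.9813)
member 3 (1-3): L=1.9521, (cx,cy)=(0.9984,0.0563)
member 4 (2-3): L=4.4672, (cx,cy)=(0.2512,0.9679)
member 5 (2-4): L=2.1190, (cx,cy)=(1.0000,0.0000)
member 6 (3-4): L=4.4375, (cx,cy)=(0.2247,-0.9744)
member 7 (3-5): L=1.8671, (cx,cy)=(0.9791,-0.2035)
member 8 (4-5): L=4.0306, (cx,cy)=(0.2062,0.9785)
solve A·x = −loads:
  F[0-1] = +3073.8720 N (tension)
  F[0-2] = +2232.1156 N (tension)
  F[1-2] = -2989.0314 N (compression)
  F[1-3] = +1235.2662 N (tension)
  F[2-3] = +3030.2173 N (tension)
  F[2-4] = +895.4146 N (tension)
  F[3-4] = -3683.4924 N (compression)
  F[3-5] = +2882.3153 N (tension)
  F[4-5] = +328.9140 N (tension)
  Rx@0 = -2889.8000 N
  Ry@0 = -3002.6889 N
  Ry@4 = +3267.4689 N

-3683.492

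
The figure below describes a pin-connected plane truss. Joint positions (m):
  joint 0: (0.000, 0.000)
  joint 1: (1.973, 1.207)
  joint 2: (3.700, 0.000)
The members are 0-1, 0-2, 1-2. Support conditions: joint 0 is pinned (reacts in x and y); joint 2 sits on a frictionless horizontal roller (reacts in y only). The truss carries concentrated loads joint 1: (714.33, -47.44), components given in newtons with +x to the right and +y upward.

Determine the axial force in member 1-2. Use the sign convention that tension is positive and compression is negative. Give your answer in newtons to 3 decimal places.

N=3 nodes, M=3 members, R=3 reactions → 2N=6, M+R=6
member 0 (0-1): L=2.3129, (cx,cy)=(0.8530,0.5219)
member 1 (0-2): L=3.7000, (cx,cy)=(1.0000,0.0000)
member 2 (1-2): L=2.1070, (cx,cy)=(0.8197,-0.5729)
solve A·x = −loads:
  F[0-1] = +404.1050 N (tension)
  F[0-2] = +369.6139 N (tension)
  F[1-2] = -450.9382 N (compression)
  Rx@0 = -714.3300 N
  Ry@0 = -210.8831 N
  Ry@2 = +258.3231 N

-450.938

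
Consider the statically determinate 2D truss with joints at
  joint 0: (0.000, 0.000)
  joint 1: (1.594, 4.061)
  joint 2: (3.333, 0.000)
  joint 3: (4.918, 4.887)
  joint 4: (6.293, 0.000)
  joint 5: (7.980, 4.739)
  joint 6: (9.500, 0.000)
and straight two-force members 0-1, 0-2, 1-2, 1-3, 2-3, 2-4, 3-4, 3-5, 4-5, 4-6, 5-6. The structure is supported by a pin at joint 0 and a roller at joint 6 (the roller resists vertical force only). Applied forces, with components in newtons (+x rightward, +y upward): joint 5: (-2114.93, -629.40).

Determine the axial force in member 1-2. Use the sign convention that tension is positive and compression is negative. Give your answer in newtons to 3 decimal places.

1025.477

N=7 nodes, M=11 members, R=3 reactions → 2N=14, M+R=14
member 0 (0-1): L=4.3626, (cx,cy)=(0.3654,0.9309)
member 1 (0-2): L=3.3330, (cx,cy)=(1.0000,0.0000)
member 2 (1-2): L=4.4177, (cx,cy)=(0.3936,-0.9193)
member 3 (1-3): L=3.4251, (cx,cy)=(0.9705,0.2412)
member 4 (2-3): L=5.1376, (cx,cy)=(0.3085,0.9512)
member 5 (2-4): L=2.9600, (cx,cy)=(1.0000,0.0000)
member 6 (3-4): L=5.0768, (cx,cy)=(0.2708,-0.9626)
member 7 (3-5): L=3.0656, (cx,cy)=(0.9988,-0.0483)
member 8 (4-5): L=5.0303, (cx,cy)=(0.3354,0.9421)
member 9 (4-6): L=3.2070, (cx,cy)=(1.0000,0.0000)
member 10 (5-6): L=4.9768, (cx,cy)=(0.3054,-0.9522)
solve A·x = −loads:
  F[0-1] = -1241.5616 N (compression)
  F[0-2] = -1661.2935 N (compression)
  F[1-2] = +1025.4767 N (tension)
  F[1-3] = -883.3845 N (compression)
  F[2-3] = -991.0227 N (compression)
  F[2-4] = -951.8787 N (compression)
  F[3-4] = +1276.3495 N (tension)
  F[3-5] = -1510.5024 N (compression)
  F[4-5] = -1304.1718 N (compression)
  F[4-6] = -168.8134 N (compression)
  F[5-6] = +552.7304 N (tension)
  Rx@0 = +2114.9300 N
  Ry@0 = +1155.7201 N
  Ry@6 = -526.3201 N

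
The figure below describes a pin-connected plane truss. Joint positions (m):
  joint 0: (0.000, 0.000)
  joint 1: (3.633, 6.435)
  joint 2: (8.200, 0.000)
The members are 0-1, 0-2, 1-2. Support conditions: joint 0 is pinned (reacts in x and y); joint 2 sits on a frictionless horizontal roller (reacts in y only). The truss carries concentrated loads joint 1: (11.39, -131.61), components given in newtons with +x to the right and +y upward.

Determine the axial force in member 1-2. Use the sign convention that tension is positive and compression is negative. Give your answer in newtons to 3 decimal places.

N=3 nodes, M=3 members, R=3 reactions → 2N=6, M+R=6
member 0 (0-1): L=7.3897, (cx,cy)=(0.4916,0.8708)
member 1 (0-2): L=8.2000, (cx,cy)=(1.0000,0.0000)
member 2 (1-2): L=7.8909, (cx,cy)=(0.5788,-0.8155)
solve A·x = −loads:
  F[0-1] = -73.9109 N (compression)
  F[0-2] = +47.7268 N (tension)
  F[1-2] = -82.4630 N (compression)
  Rx@0 = -11.3900 N
  Ry@0 = +64.3620 N
  Ry@2 = +67.2480 N

-82.463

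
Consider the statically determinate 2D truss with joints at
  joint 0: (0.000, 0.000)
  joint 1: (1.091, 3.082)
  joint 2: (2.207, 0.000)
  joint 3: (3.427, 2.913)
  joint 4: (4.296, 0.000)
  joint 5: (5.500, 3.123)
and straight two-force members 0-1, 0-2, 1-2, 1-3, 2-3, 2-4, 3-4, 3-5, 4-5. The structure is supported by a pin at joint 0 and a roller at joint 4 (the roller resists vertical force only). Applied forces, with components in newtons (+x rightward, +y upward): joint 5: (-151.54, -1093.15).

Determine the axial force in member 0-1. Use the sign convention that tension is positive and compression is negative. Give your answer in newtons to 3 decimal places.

N=6 nodes, M=9 members, R=3 reactions → 2N=12, M+R=12
member 0 (0-1): L=3.2694, (cx,cy)=(0.3337,0.9427)
member 1 (0-2): L=2.2070, (cx,cy)=(1.0000,0.0000)
member 2 (1-2): L=3.2778, (cx,cy)=(0.3405,-0.9403)
member 3 (1-3): L=2.3421, (cx,cy)=(0.9974,-0.0722)
member 4 (2-3): L=3.1582, (cx,cy)=(0.3863,0.9224)
member 5 (2-4): L=2.0890, (cx,cy)=(1.0000,0.0000)
member 6 (3-4): L=3.0399, (cx,cy)=(0.2859,-0.9583)
member 7 (3-5): L=2.0836, (cx,cy)=(0.9949,0.1008)
member 8 (4-5): L=3.3471, (cx,cy)=(0.3597,0.9331)
solve A·x = −loads:
  F[0-1] = +208.1346 N (tension)
  F[0-2] = -220.9945 N (compression)
  F[1-2] = -219.7724 N (compression)
  F[1-3] = +144.6573 N (tension)
  F[2-3] = +224.0334 N (tension)
  F[2-4] = -382.3645 N (compression)
  F[3-4] = -175.0569 N (compression)
  F[3-5] = +282.3053 N (tension)
  F[4-5] = -1202.0686 N (compression)
  Rx@0 = +151.5400 N
  Ry@0 = -196.2042 N
  Ry@4 = +1289.3542 N

208.135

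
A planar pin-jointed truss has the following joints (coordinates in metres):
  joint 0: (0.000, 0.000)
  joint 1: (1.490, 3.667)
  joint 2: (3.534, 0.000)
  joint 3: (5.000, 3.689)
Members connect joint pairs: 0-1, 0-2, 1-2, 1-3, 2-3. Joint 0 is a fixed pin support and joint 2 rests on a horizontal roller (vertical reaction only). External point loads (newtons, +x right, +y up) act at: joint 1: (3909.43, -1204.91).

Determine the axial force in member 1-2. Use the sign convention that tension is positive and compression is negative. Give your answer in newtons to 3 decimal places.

-5225.785

N=4 nodes, M=5 members, R=3 reactions → 2N=8, M+R=8
member 0 (0-1): L=3.9582, (cx,cy)=(0.3764,0.9264)
member 1 (0-2): L=3.5340, (cx,cy)=(1.0000,0.0000)
member 2 (1-2): L=4.1982, (cx,cy)=(0.4869,-0.8735)
member 3 (1-3): L=3.5101, (cx,cy)=(1.0000,0.0063)
member 4 (2-3): L=3.9696, (cx,cy)=(0.3693,0.9293)
solve A·x = −loads:
  F[0-1] = +3626.4140 N (tension)
  F[0-2] = +2544.3098 N (tension)
  F[1-2] = -5225.7847 N (compression)
  F[1-3] = -0.0000 N (compression)
  F[2-3] = +0.0000 N (tension)
  Rx@0 = -3909.4300 N
  Ry@0 = -3359.6615 N
  Ry@2 = +4564.5715 N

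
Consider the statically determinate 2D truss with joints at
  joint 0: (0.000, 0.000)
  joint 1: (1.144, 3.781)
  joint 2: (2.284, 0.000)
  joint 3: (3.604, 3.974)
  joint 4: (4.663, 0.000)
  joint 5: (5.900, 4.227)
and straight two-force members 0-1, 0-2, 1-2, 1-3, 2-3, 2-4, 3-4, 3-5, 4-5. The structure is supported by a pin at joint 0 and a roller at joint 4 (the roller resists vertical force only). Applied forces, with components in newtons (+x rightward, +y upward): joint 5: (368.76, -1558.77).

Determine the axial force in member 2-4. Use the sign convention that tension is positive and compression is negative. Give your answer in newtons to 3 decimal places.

N=6 nodes, M=9 members, R=3 reactions → 2N=12, M+R=12
member 0 (0-1): L=3.9503, (cx,cy)=(0.2896,0.9571)
member 1 (0-2): L=2.2840, (cx,cy)=(1.0000,0.0000)
member 2 (1-2): L=3.9491, (cx,cy)=(0.2887,-0.9574)
member 3 (1-3): L=2.4676, (cx,cy)=(0.9969,0.0782)
member 4 (2-3): L=4.1875, (cx,cy)=(0.3152,0.9490)
member 5 (2-4): L=2.3790, (cx,cy)=(1.0000,0.0000)
member 6 (3-4): L=4.1127, (cx,cy)=(0.2575,-0.9663)
member 7 (3-5): L=2.3099, (cx,cy)=(0.9940,0.1095)
member 8 (4-5): L=4.4043, (cx,cy)=(0.2809,0.9597)
solve A·x = −loads:
  F[0-1] = +781.2696 N (tension)
  F[0-2] = +142.5044 N (tension)
  F[1-2] = -744.8806 N (compression)
  F[1-3] = +442.6376 N (tension)
  F[2-3] = +751.4824 N (tension)
  F[2-4] = -309.4073 N (compression)
  F[3-4] = -676.6802 N (compression)
  F[3-5] = +857.5693 N (tension)
  F[4-5] = -1722.0132 N (compression)
  Rx@0 = -368.7600 N
  Ry@0 = -747.7905 N
  Ry@4 = +2306.5605 N

-309.407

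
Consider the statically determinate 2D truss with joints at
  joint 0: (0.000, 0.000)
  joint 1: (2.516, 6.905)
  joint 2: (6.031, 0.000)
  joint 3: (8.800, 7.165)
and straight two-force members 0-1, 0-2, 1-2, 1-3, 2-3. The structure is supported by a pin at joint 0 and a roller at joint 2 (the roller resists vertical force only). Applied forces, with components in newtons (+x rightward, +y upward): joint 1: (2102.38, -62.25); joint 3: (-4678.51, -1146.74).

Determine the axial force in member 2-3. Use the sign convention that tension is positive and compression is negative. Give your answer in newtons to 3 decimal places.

N=4 nodes, M=5 members, R=3 reactions → 2N=8, M+R=8
member 0 (0-1): L=7.3491, (cx,cy)=(0.3424,0.9396)
member 1 (0-2): L=6.0310, (cx,cy)=(1.0000,0.0000)
member 2 (1-2): L=7.7482, (cx,cy)=(0.4537,-0.8912)
member 3 (1-3): L=6.2894, (cx,cy)=(0.9991,0.0413)
member 4 (2-3): L=7.6814, (cx,cy)=(0.3605,0.9328)
solve A·x = −loads:
  F[0-1] = -2832.0711 N (compression)
  F[0-2] = -1606.5568 N (compression)
  F[1-2] = +2716.1786 N (tension)
  F[1-3] = -4307.8440 N (compression)
  F[2-3] = -1038.4752 N (compression)
  Rx@0 = +2576.1300 N
  Ry@0 = +2660.9312 N
  Ry@2 = -1451.9412 N

-1038.475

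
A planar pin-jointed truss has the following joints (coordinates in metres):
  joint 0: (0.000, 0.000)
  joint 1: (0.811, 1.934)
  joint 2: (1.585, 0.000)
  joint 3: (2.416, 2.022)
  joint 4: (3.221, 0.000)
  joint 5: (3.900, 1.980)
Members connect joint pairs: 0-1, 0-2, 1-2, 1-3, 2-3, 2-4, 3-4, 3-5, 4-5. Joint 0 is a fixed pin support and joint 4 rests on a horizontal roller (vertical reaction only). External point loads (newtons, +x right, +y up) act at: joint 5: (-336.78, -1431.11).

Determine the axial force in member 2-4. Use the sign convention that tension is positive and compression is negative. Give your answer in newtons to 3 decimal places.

N=6 nodes, M=9 members, R=3 reactions → 2N=12, M+R=12
member 0 (0-1): L=2.0972, (cx,cy)=(0.3867,0.9222)
member 1 (0-2): L=1.5850, (cx,cy)=(1.0000,0.0000)
member 2 (1-2): L=2.0831, (cx,cy)=(0.3716,-0.9284)
member 3 (1-3): L=1.6074, (cx,cy)=(0.9985,0.0547)
member 4 (2-3): L=2.1861, (cx,cy)=(0.3801,0.9249)
member 5 (2-4): L=1.6360, (cx,cy)=(1.0000,0.0000)
member 6 (3-4): L=2.1764, (cx,cy)=(0.3699,-0.9291)
member 7 (3-5): L=1.4846, (cx,cy)=(0.9996,-0.0283)
member 8 (4-5): L=2.0932, (cx,cy)=(0.3244,0.9459)
solve A·x = −loads:
  F[0-1] = +102.6457 N (tension)
  F[0-2] = -376.4745 N (compression)
  F[1-2] = -97.4759 N (compression)
  F[1-3] = +76.0263 N (tension)
  F[2-3] = +97.8423 N (tension)
  F[2-4] = -449.8849 N (compression)
  F[3-4] = -106.5316 N (compression)
  F[3-5] = +152.5704 N (tension)
  F[4-5] = -1508.3582 N (compression)
  Rx@0 = +336.7800 N
  Ry@0 = -94.6598 N
  Ry@4 = +1525.7698 N

-449.885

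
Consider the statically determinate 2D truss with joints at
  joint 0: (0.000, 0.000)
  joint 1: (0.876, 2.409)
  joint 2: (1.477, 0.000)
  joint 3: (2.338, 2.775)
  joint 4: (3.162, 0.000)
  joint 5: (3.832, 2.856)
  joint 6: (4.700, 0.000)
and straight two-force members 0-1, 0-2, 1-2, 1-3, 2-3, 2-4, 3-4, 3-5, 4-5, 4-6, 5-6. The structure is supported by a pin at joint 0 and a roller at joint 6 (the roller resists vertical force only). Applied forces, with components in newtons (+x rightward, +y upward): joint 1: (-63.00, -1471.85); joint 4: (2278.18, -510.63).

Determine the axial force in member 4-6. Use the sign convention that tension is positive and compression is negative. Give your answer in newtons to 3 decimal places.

N=7 nodes, M=11 members, R=3 reactions → 2N=14, M+R=14
member 0 (0-1): L=2.5633, (cx,cy)=(0.3417,0.9398)
member 1 (0-2): L=1.4770, (cx,cy)=(1.0000,0.0000)
member 2 (1-2): L=2.4828, (cx,cy)=(0.2421,-0.9703)
member 3 (1-3): L=1.5071, (cx,cy)=(0.9701,0.2428)
member 4 (2-3): L=2.9055, (cx,cy)=(0.2963,0.9551)
member 5 (2-4): L=1.6850, (cx,cy)=(1.0000,0.0000)
member 6 (3-4): L=2.8948, (cx,cy)=(0.2847,-0.9586)
member 7 (3-5): L=1.4962, (cx,cy)=(0.9985,0.0541)
member 8 (4-5): L=2.9335, (cx,cy)=(0.2284,0.9736)
member 9 (4-6): L=1.5380, (cx,cy)=(1.0000,0.0000)
member 10 (5-6): L=2.9850, (cx,cy)=(0.2908,-0.9568)
solve A·x = −loads:
  F[0-1] = -1486.3996 N (compression)
  F[0-2] = +2723.1468 N (tension)
  F[1-2] = -180.7573 N (compression)
  F[1-3] = -413.5935 N (compression)
  F[2-3] = +183.6296 N (tension)
  F[2-4] = +2624.9766 N (tension)
  F[3-4] = -96.2398 N (compression)
  F[3-5] = -319.8708 N (compression)
  F[4-5] = +619.2560 N (tension)
  F[4-6] = +177.9678 N (tension)
  F[5-6] = -612.0183 N (compression)
  Rx@0 = -2215.1800 N
  Ry@0 = +1396.9086 N
  Ry@6 = +585.5714 N

177.968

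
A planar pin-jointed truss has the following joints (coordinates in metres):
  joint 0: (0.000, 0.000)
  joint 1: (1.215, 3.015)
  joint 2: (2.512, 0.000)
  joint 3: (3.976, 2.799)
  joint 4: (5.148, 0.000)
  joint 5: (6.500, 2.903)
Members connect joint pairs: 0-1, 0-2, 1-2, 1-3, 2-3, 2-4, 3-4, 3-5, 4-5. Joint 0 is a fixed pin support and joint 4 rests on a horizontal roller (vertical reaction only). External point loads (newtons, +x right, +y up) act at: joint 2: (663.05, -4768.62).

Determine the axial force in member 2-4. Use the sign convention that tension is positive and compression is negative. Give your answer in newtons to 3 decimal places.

974.313

N=6 nodes, M=9 members, R=3 reactions → 2N=12, M+R=12
member 0 (0-1): L=3.2506, (cx,cy)=(0.3738,0.9275)
member 1 (0-2): L=2.5120, (cx,cy)=(1.0000,0.0000)
member 2 (1-2): L=3.2821, (cx,cy)=(0.3952,-0.9186)
member 3 (1-3): L=2.7694, (cx,cy)=(0.9970,-0.0780)
member 4 (2-3): L=3.1587, (cx,cy)=(0.4635,0.8861)
member 5 (2-4): L=2.6360, (cx,cy)=(1.0000,0.0000)
member 6 (3-4): L=3.0345, (cx,cy)=(0.3862,-0.9224)
member 7 (3-5): L=2.5261, (cx,cy)=(0.9992,0.0412)
member 8 (4-5): L=3.2024, (cx,cy)=(0.4222,0.9065)
solve A·x = −loads:
  F[0-1] = -2632.5512 N (compression)
  F[0-2] = +1647.0352 N (tension)
  F[1-2] = +2837.3771 N (tension)
  F[1-3] = -2111.6616 N (compression)
  F[2-3] = +2440.0821 N (tension)
  F[2-4] = +974.3131 N (tension)
  F[3-4] = -2522.6280 N (compression)
  F[3-5] = +0.0000 N (tension)
  F[4-5] = -0.0000 N (compression)
  Rx@0 = -663.0500 N
  Ry@0 = +2441.7409 N
  Ry@4 = +2326.8791 N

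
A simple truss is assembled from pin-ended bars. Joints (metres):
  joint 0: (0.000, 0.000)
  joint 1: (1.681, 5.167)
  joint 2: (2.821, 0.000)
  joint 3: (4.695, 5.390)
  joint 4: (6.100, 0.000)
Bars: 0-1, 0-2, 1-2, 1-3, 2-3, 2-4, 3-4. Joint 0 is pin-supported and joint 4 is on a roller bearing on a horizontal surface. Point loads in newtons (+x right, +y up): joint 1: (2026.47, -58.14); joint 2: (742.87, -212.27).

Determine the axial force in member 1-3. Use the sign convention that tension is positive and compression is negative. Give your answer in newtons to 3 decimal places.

N=5 nodes, M=7 members, R=3 reactions → 2N=10, M+R=10
member 0 (0-1): L=5.4336, (cx,cy)=(0.3094,0.9509)
member 1 (0-2): L=2.8210, (cx,cy)=(1.0000,0.0000)
member 2 (1-2): L=5.2913, (cx,cy)=(0.2154,-0.9765)
member 3 (1-3): L=3.0222, (cx,cy)=(0.9973,0.0738)
member 4 (2-3): L=5.7065, (cx,cy)=(0.3284,0.9445)
member 5 (2-4): L=3.2790, (cx,cy)=(1.0000,0.0000)
member 6 (3-4): L=5.5701, (cx,cy)=(0.2522,-0.9677)
solve A·x = −loads:
  F[0-1] = +1640.7940 N (tension)
  F[0-2] = +2261.7223 N (tension)
  F[1-2] = -1743.9718 N (compression)
  F[1-3] = -1146.2392 N (compression)
  F[2-3] = +2027.7447 N (tension)
  F[2-4] = +477.2068 N (tension)
  F[3-4] = -1891.8819 N (compression)
  Rx@0 = -2769.3400 N
  Ry@0 = -1560.2978 N
  Ry@4 = +1830.7078 N

-1146.239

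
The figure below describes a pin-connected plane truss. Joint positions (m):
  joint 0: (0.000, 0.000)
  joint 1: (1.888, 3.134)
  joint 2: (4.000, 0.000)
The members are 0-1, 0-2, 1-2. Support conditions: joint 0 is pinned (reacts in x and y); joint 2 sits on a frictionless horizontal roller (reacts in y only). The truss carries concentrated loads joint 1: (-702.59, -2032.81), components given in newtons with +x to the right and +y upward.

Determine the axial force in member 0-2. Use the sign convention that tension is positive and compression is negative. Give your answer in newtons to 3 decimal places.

275.630

N=3 nodes, M=3 members, R=3 reactions → 2N=6, M+R=6
member 0 (0-1): L=3.6588, (cx,cy)=(0.5160,0.8566)
member 1 (0-2): L=4.0000, (cx,cy)=(1.0000,0.0000)
member 2 (1-2): L=3.7792, (cx,cy)=(0.5588,-0.8293)
solve A·x = −loads:
  F[0-1] = -1895.6923 N (compression)
  F[0-2] = +275.6295 N (tension)
  F[1-2] = -493.2123 N (compression)
  Rx@0 = +702.5900 N
  Ry@0 = +1623.8029 N
  Ry@2 = +409.0071 N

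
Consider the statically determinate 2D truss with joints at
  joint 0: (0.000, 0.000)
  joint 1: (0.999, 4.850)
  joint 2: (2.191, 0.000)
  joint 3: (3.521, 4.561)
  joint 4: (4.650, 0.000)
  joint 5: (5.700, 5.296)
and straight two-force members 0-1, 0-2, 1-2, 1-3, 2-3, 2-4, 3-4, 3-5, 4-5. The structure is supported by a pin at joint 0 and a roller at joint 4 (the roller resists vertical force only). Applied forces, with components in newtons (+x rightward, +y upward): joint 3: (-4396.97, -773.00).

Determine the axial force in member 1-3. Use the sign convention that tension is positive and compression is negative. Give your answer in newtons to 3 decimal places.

N=6 nodes, M=9 members, R=3 reactions → 2N=12, M+R=12
member 0 (0-1): L=4.9518, (cx,cy)=(0.2017,0.9794)
member 1 (0-2): L=2.1910, (cx,cy)=(1.0000,0.0000)
member 2 (1-2): L=4.9943, (cx,cy)=(0.2387,-0.9711)
member 3 (1-3): L=2.5385, (cx,cy)=(0.9935,-0.1138)
member 4 (2-3): L=4.7510, (cx,cy)=(0.2799,0.9600)
member 5 (2-4): L=2.4590, (cx,cy)=(1.0000,0.0000)
member 6 (3-4): L=4.6987, (cx,cy)=(0.2403,-0.9707)
member 7 (3-5): L=2.2996, (cx,cy)=(0.9475,0.3196)
member 8 (4-5): L=5.3991, (cx,cy)=(0.1945,0.9809)
solve A·x = −loads:
  F[0-1] = -4594.9746 N (compression)
  F[0-2] = -3469.9610 N (compression)
  F[1-2] = +4881.2892 N (tension)
  F[1-3] = -2105.7194 N (compression)
  F[2-3] = -4937.6473 N (compression)
  F[2-4] = -922.6794 N (compression)
  F[3-4] = +3839.9933 N (tension)
  F[3-5] = -0.0000 N (compression)
  F[4-5] = +0.0000 N (tension)
  Rx@0 = +4396.9700 N
  Ry@0 = +4500.4940 N
  Ry@4 = -3727.4940 N

-2105.719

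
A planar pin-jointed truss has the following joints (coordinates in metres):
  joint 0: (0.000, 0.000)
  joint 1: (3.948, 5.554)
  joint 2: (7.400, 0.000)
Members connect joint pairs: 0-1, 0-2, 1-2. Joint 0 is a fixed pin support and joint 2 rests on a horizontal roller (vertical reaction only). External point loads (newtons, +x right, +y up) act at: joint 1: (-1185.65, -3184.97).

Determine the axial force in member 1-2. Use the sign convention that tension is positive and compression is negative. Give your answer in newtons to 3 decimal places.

N=3 nodes, M=3 members, R=3 reactions → 2N=6, M+R=6
member 0 (0-1): L=6.8142, (cx,cy)=(0.5794,0.8151)
member 1 (0-2): L=7.4000, (cx,cy)=(1.0000,0.0000)
member 2 (1-2): L=6.5394, (cx,cy)=(0.5279,-0.8493)
solve A·x = −loads:
  F[0-1] = -2914.6612 N (compression)
  F[0-2] = +503.0362 N (tension)
  F[1-2] = -952.9358 N (compression)
  Rx@0 = +1185.6500 N
  Ry@0 = +2375.6239 N
  Ry@2 = +809.3461 N

-952.936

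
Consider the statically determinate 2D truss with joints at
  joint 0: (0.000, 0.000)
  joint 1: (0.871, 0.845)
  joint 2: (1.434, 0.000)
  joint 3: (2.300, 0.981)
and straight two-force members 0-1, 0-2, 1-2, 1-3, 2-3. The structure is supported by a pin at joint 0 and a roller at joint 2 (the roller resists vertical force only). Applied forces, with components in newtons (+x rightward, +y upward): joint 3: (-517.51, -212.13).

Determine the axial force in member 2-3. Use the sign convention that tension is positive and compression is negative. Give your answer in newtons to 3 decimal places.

N=4 nodes, M=5 members, R=3 reactions → 2N=8, M+R=8
member 0 (0-1): L=1.2135, (cx,cy)=(0.7177,0.6963)
member 1 (0-2): L=1.4340, (cx,cy)=(1.0000,0.0000)
member 2 (1-2): L=1.0154, (cx,cy)=(0.5545,-0.8322)
member 3 (1-3): L=1.4355, (cx,cy)=(0.9955,0.0947)
member 4 (2-3): L=1.3086, (cx,cy)=(0.6618,0.7497)
solve A·x = −loads:
  F[0-1] = -324.4552 N (compression)
  F[0-2] = -284.6361 N (compression)
  F[1-2] = +230.2440 N (tension)
  F[1-3] = -362.1671 N (compression)
  F[2-3] = -237.1901 N (compression)
  Rx@0 = +517.5100 N
  Ry@0 = +225.9224 N
  Ry@2 = -13.7924 N

-237.190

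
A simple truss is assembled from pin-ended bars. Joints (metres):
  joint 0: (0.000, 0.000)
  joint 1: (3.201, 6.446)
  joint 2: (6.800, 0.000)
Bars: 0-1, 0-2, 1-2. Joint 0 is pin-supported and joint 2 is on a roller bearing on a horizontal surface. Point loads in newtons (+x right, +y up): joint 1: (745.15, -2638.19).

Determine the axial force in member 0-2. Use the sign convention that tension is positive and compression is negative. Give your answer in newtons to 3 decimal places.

1087.766

N=3 nodes, M=3 members, R=3 reactions → 2N=6, M+R=6
member 0 (0-1): L=7.1970, (cx,cy)=(0.4448,0.8956)
member 1 (0-2): L=6.8000, (cx,cy)=(1.0000,0.0000)
member 2 (1-2): L=7.3827, (cx,cy)=(0.4875,-0.8731)
solve A·x = −loads:
  F[0-1] = -770.3290 N (compression)
  F[0-2] = +1087.7665 N (tension)
  F[1-2] = -2231.3459 N (compression)
  Rx@0 = -745.1500 N
  Ry@0 = +689.9425 N
  Ry@2 = +1948.2475 N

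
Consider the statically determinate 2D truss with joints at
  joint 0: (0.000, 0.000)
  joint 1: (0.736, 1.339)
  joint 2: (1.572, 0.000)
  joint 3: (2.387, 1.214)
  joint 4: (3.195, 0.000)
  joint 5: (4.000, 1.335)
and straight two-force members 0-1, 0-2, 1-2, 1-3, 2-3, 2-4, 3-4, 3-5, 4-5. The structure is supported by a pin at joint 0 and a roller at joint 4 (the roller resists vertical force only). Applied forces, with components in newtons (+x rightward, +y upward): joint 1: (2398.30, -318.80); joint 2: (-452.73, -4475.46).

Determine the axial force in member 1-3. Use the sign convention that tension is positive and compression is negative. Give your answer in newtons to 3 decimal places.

N=6 nodes, M=9 members, R=3 reactions → 2N=12, M+R=12
member 0 (0-1): L=1.5279, (cx,cy)=(0.4817,0.8763)
member 1 (0-2): L=1.5720, (cx,cy)=(1.0000,0.0000)
member 2 (1-2): L=1.5785, (cx,cy)=(0.5296,-0.8482)
member 3 (1-3): L=1.6557, (cx,cy)=(0.9971,-0.0755)
member 4 (2-3): L=1.4622, (cx,cy)=(0.5574,0.8303)
member 5 (2-4): L=1.6230, (cx,cy)=(1.0000,0.0000)
member 6 (3-4): L=1.4583, (cx,cy)=(0.5541,-0.8325)
member 7 (3-5): L=1.6175, (cx,cy)=(0.9972,0.0748)
member 8 (4-5): L=1.5589, (cx,cy)=(0.5164,0.8564)
solve A·x = −loads:
  F[0-1] = -1727.2991 N (compression)
  F[0-2] = +2777.5972 N (tension)
  F[1-2] = +1781.1973 N (tension)
  F[1-3] = -4185.5949 N (compression)
  F[2-3] = +3570.6572 N (tension)
  F[2-4] = +2183.4358 N (tension)
  F[3-4] = -3940.7429 N (compression)
  F[3-5] = -0.0000 N (compression)
  F[4-5] = +0.0000 N (tension)
  Rx@0 = -1945.5700 N
  Ry@0 = +1513.7017 N
  Ry@4 = +3280.5583 N

-4185.595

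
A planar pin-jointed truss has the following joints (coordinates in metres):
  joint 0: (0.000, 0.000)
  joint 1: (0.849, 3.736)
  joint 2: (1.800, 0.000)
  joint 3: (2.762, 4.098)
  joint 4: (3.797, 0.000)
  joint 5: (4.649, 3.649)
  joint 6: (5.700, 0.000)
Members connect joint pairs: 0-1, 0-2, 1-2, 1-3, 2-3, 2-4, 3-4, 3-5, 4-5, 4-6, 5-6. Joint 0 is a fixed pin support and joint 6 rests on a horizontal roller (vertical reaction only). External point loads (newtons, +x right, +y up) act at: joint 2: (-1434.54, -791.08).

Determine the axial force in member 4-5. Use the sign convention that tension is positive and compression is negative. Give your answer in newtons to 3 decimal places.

226.376

N=7 nodes, M=11 members, R=3 reactions → 2N=14, M+R=14
member 0 (0-1): L=3.8313, (cx,cy)=(0.2216,0.9751)
member 1 (0-2): L=1.8000, (cx,cy)=(1.0000,0.0000)
member 2 (1-2): L=3.8551, (cx,cy)=(0.2467,-0.9691)
member 3 (1-3): L=1.9469, (cx,cy)=(0.9826,0.1859)
member 4 (2-3): L=4.2094, (cx,cy)=(0.2285,0.9735)
member 5 (2-4): L=1.9970, (cx,cy)=(1.0000,0.0000)
member 6 (3-4): L=4.2267, (cx,cy)=(0.2449,-0.9696)
member 7 (3-5): L=1.9397, (cx,cy)=(0.9728,-0.2315)
member 8 (4-5): L=3.7471, (cx,cy)=(0.2274,0.9738)
member 9 (4-6): L=1.9030, (cx,cy)=(1.0000,0.0000)
member 10 (5-6): L=3.7973, (cx,cy)=(0.2768,-0.9609)
solve A·x = −loads:
  F[0-1] = -555.0653 N (compression)
  F[0-2] = -1311.5383 N (compression)
  F[1-2] = +509.9444 N (tension)
  F[1-3] = -253.2120 N (compression)
  F[2-3] = +304.9657 N (tension)
  F[2-4] = +179.1010 N (tension)
  F[3-4] = -227.3689 N (compression)
  F[3-5] = -126.8703 N (compression)
  F[4-5] = +226.3759 N (tension)
  F[4-6] = +71.9527 N (tension)
  F[5-6] = -259.9704 N (compression)
  Rx@0 = +1434.5400 N
  Ry@0 = +541.2653 N
  Ry@6 = +249.8147 N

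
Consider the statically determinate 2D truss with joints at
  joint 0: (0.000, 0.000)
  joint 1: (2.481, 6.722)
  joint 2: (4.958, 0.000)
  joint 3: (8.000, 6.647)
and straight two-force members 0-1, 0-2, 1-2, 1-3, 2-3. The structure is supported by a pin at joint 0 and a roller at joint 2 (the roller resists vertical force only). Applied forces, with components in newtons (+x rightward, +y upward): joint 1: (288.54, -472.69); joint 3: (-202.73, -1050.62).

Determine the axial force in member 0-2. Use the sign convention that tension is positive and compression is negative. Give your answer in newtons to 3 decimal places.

-109.018

N=4 nodes, M=5 members, R=3 reactions → 2N=8, M+R=8
member 0 (0-1): L=7.1652, (cx,cy)=(0.3463,0.9381)
member 1 (0-2): L=4.9580, (cx,cy)=(1.0000,0.0000)
member 2 (1-2): L=7.1639, (cx,cy)=(0.3458,-0.9383)
member 3 (1-3): L=5.5195, (cx,cy)=(0.9999,-0.0136)
member 4 (2-3): L=7.3100, (cx,cy)=(0.4161,0.9093)
solve A·x = −loads:
  F[0-1] = +562.6712 N (tension)
  F[0-2] = -109.0177 N (compression)
  F[1-2] = -1070.3262 N (compression)
  F[1-3] = +276.3930 N (tension)
  F[2-3] = -1151.2860 N (compression)
  Rx@0 = -85.8100 N
  Ry@0 = -527.8646 N
  Ry@2 = +2051.1746 N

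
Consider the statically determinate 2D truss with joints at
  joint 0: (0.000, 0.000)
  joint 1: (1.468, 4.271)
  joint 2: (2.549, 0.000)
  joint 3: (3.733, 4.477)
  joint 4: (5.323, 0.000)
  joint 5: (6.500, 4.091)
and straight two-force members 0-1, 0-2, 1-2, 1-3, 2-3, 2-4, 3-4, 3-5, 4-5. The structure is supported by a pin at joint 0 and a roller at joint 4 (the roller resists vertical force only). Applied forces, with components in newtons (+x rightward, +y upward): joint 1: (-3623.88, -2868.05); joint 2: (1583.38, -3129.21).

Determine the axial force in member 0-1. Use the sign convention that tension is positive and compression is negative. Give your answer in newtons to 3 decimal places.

N=6 nodes, M=9 members, R=3 reactions → 2N=12, M+R=12
member 0 (0-1): L=4.5162, (cx,cy)=(0.3250,0.9457)
member 1 (0-2): L=2.5490, (cx,cy)=(1.0000,0.0000)
member 2 (1-2): L=4.4057, (cx,cy)=(0.2454,-0.9694)
member 3 (1-3): L=2.2743, (cx,cy)=(0.9959,0.0906)
member 4 (2-3): L=4.6309, (cx,cy)=(0.2557,0.9668)
member 5 (2-4): L=2.7740, (cx,cy)=(1.0000,0.0000)
member 6 (3-4): L=4.7510, (cx,cy)=(0.3347,-0.9423)
member 7 (3-5): L=2.7938, (cx,cy)=(0.9904,-0.1382)
member 8 (4-5): L=4.2569, (cx,cy)=(0.2765,0.9610)
solve A·x = −loads:
  F[0-1] = -6995.3770 N (compression)
  F[0-2] = +233.3391 N (tension)
  F[1-2] = +3902.4528 N (tension)
  F[1-3] = +394.1350 N (tension)
  F[2-3] = -676.4299 N (compression)
  F[2-4] = -219.5701 N (compression)
  F[3-4] = +656.0812 N (tension)
  F[3-5] = +0.0000 N (tension)
  F[4-5] = -0.0000 N (compression)
  Rx@0 = +2040.5000 N
  Ry@0 = +6615.5087 N
  Ry@4 = -618.2487 N

-6995.377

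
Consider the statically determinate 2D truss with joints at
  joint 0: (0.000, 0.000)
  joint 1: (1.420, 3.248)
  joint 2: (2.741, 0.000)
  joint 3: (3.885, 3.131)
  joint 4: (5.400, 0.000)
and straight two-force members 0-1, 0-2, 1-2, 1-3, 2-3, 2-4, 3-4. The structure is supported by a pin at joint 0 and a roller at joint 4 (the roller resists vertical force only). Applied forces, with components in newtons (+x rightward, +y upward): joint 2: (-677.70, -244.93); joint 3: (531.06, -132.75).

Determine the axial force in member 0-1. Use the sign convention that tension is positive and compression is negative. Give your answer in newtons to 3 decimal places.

163.782

N=5 nodes, M=7 members, R=3 reactions → 2N=10, M+R=10
member 0 (0-1): L=3.5448, (cx,cy)=(0.4006,0.9163)
member 1 (0-2): L=2.7410, (cx,cy)=(1.0000,0.0000)
member 2 (1-2): L=3.5064, (cx,cy)=(0.3767,-0.9263)
member 3 (1-3): L=2.4678, (cx,cy)=(0.9989,-0.0474)
member 4 (2-3): L=3.3335, (cx,cy)=(0.3432,0.9393)
member 5 (2-4): L=2.6590, (cx,cy)=(1.0000,0.0000)
member 6 (3-4): L=3.4783, (cx,cy)=(0.4356,-0.9002)
solve A·x = −loads:
  F[0-1] = +163.7823 N (tension)
  F[0-2] = -212.2483 N (compression)
  F[1-2] = -168.6212 N (compression)
  F[1-3] = +129.2807 N (tension)
  F[2-3] = +427.0637 N (tension)
  F[2-4] = +255.3616 N (tension)
  F[3-4] = -586.2822 N (compression)
  Rx@0 = +146.6400 N
  Ry@0 = -150.0674 N
  Ry@4 = +527.7474 N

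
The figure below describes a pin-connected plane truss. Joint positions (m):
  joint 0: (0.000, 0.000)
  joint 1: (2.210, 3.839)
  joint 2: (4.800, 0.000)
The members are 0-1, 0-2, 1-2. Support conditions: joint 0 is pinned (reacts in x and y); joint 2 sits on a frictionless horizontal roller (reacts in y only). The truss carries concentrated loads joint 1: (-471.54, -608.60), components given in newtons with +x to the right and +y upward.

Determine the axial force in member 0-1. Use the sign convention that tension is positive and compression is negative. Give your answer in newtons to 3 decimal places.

N=3 nodes, M=3 members, R=3 reactions → 2N=6, M+R=6
member 0 (0-1): L=4.4297, (cx,cy)=(0.4989,0.8667)
member 1 (0-2): L=4.8000, (cx,cy)=(1.0000,0.0000)
member 2 (1-2): L=4.6310, (cx,cy)=(0.5593,-0.8290)
solve A·x = −loads:
  F[0-1] = -814.0773 N (compression)
  F[0-2] = -65.3904 N (compression)
  F[1-2] = +116.9196 N (tension)
  Rx@0 = +471.5400 N
  Ry@0 = +705.5242 N
  Ry@2 = -96.9242 N

-814.077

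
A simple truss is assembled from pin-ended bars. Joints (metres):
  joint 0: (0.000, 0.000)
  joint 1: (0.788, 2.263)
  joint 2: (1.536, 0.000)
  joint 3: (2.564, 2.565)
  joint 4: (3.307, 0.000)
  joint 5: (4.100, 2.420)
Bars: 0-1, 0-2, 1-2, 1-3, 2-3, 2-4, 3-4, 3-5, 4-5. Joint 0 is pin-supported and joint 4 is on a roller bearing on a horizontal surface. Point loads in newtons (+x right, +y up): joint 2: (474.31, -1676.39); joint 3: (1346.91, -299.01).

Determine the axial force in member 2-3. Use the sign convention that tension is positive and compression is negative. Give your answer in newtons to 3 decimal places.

N=6 nodes, M=9 members, R=3 reactions → 2N=12, M+R=12
member 0 (0-1): L=2.3963, (cx,cy)=(0.3288,0.9444)
member 1 (0-2): L=1.5360, (cx,cy)=(1.0000,0.0000)
member 2 (1-2): L=2.3834, (cx,cy)=(0.3138,-0.9495)
member 3 (1-3): L=1.8015, (cx,cy)=(0.9858,0.1676)
member 4 (2-3): L=2.7633, (cx,cy)=(0.3720,0.9282)
member 5 (2-4): L=1.7710, (cx,cy)=(1.0000,0.0000)
member 6 (3-4): L=2.6704, (cx,cy)=(0.2782,-0.9605)
member 7 (3-5): L=1.5428, (cx,cy)=(0.9956,-0.0940)
member 8 (4-5): L=2.5466, (cx,cy)=(0.3114,0.9503)
solve A·x = −loads:
  F[0-1] = +84.4593 N (tension)
  F[0-2] = +1793.4460 N (tension)
  F[1-2] = -74.8264 N (compression)
  F[1-3] = +51.9929 N (tension)
  F[2-3] = +1882.5526 N (tension)
  F[2-4] = +595.3159 N (tension)
  F[3-4] = -2139.6476 N (compression)
  F[3-5] = +0.0000 N (tension)
  F[4-5] = -0.0000 N (compression)
  Rx@0 = -1821.2200 N
  Ry@0 = -79.7620 N
  Ry@4 = +2055.1620 N

1882.553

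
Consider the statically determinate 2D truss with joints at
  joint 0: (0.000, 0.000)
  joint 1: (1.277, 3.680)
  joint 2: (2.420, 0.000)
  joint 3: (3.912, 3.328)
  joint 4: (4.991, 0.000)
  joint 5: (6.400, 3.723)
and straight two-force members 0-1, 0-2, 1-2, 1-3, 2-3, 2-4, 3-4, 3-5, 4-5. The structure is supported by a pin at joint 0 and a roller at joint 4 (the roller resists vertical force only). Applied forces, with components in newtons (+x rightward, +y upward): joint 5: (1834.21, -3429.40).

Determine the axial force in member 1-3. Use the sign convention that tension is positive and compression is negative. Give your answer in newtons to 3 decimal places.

N=6 nodes, M=9 members, R=3 reactions → 2N=12, M+R=12
member 0 (0-1): L=3.8953, (cx,cy)=(0.3278,0.9447)
member 1 (0-2): L=2.4200, (cx,cy)=(1.0000,0.0000)
member 2 (1-2): L=3.8534, (cx,cy)=(0.2966,-0.9550)
member 3 (1-3): L=2.6584, (cx,cy)=(0.9912,-0.1324)
member 4 (2-3): L=3.6471, (cx,cy)=(0.4091,0.9125)
member 5 (2-4): L=2.5710, (cx,cy)=(1.0000,0.0000)
member 6 (3-4): L=3.4985, (cx,cy)=(0.3084,-0.9513)
member 7 (3-5): L=2.5192, (cx,cy)=(0.9876,0.1568)
member 8 (4-5): L=3.9807, (cx,cy)=(0.3540,0.9353)
solve A·x = −loads:
  F[0-1] = +2473.0341 N (tension)
  F[0-2] = +1023.4666 N (tension)
  F[1-2] = -2670.6836 N (compression)
  F[1-3] = +1617.1596 N (tension)
  F[2-3] = +2795.0738 N (tension)
  F[2-4] = -912.1399 N (compression)
  F[3-4] = -1899.9353 N (compression)
  F[3-5] = +3374.0511 N (tension)
  F[4-5] = -4232.4475 N (compression)
  Rx@0 = -1834.2100 N
  Ry@0 = -2336.3631 N
  Ry@4 = +5765.7631 N

1617.160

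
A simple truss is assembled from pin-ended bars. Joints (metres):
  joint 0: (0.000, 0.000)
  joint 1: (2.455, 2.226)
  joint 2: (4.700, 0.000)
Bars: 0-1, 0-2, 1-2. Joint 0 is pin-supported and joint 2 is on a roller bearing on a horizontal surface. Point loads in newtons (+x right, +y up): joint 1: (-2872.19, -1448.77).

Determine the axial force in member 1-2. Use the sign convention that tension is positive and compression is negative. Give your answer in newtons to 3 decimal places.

N=3 nodes, M=3 members, R=3 reactions → 2N=6, M+R=6
member 0 (0-1): L=3.3139, (cx,cy)=(0.7408,0.6717)
member 1 (0-2): L=4.7000, (cx,cy)=(1.0000,0.0000)
member 2 (1-2): L=3.1615, (cx,cy)=(0.7101,-0.7041)
solve A·x = −loads:
  F[0-1] = -3055.3869 N (compression)
  F[0-2] = -608.7187 N (compression)
  F[1-2] = +857.2231 N (tension)
  Rx@0 = +2872.1900 N
  Ry@0 = +2052.3369 N
  Ry@2 = -603.5669 N

857.223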